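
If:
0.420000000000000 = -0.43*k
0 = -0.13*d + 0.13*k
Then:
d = -0.98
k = -0.98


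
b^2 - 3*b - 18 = (b - 6)*(b + 3)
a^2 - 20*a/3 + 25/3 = (a - 5)*(a - 5/3)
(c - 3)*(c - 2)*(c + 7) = c^3 + 2*c^2 - 29*c + 42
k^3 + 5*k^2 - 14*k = k*(k - 2)*(k + 7)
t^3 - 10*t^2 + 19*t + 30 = (t - 6)*(t - 5)*(t + 1)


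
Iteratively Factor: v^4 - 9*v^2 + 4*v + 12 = (v - 2)*(v^3 + 2*v^2 - 5*v - 6) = (v - 2)*(v + 1)*(v^2 + v - 6) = (v - 2)^2*(v + 1)*(v + 3)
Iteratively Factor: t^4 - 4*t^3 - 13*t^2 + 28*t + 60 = (t - 3)*(t^3 - t^2 - 16*t - 20) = (t - 3)*(t + 2)*(t^2 - 3*t - 10) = (t - 3)*(t + 2)^2*(t - 5)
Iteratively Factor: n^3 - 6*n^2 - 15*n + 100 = (n - 5)*(n^2 - n - 20) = (n - 5)*(n + 4)*(n - 5)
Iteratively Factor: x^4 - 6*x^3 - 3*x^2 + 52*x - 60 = (x - 2)*(x^3 - 4*x^2 - 11*x + 30) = (x - 2)*(x + 3)*(x^2 - 7*x + 10) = (x - 2)^2*(x + 3)*(x - 5)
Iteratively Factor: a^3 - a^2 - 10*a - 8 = (a - 4)*(a^2 + 3*a + 2) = (a - 4)*(a + 1)*(a + 2)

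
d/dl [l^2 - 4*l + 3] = 2*l - 4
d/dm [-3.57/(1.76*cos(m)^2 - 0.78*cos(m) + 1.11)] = (2.7846 - 12.5664*cos(m))*sin(m)/(1.76*cos(m)^2 - 0.78*cos(m) + 1.11)^2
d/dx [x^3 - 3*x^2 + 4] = 3*x*(x - 2)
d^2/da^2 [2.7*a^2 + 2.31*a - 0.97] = 5.40000000000000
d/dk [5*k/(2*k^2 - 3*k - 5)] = 5*(-2*k^2 - 5)/(4*k^4 - 12*k^3 - 11*k^2 + 30*k + 25)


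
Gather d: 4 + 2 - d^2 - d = -d^2 - d + 6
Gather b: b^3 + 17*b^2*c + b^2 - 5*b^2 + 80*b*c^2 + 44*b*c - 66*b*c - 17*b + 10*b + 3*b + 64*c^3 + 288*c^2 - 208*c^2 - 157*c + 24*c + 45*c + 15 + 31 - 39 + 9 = b^3 + b^2*(17*c - 4) + b*(80*c^2 - 22*c - 4) + 64*c^3 + 80*c^2 - 88*c + 16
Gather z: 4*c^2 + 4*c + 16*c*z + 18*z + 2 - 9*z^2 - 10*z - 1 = 4*c^2 + 4*c - 9*z^2 + z*(16*c + 8) + 1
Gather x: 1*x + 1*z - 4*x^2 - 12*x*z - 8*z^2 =-4*x^2 + x*(1 - 12*z) - 8*z^2 + z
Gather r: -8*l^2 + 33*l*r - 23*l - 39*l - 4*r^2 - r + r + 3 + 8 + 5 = -8*l^2 + 33*l*r - 62*l - 4*r^2 + 16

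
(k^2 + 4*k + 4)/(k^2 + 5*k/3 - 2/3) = 3*(k + 2)/(3*k - 1)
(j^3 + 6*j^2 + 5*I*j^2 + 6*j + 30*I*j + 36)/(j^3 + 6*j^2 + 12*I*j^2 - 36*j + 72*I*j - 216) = (j - I)/(j + 6*I)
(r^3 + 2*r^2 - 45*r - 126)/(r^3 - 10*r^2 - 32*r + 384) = (r^2 - 4*r - 21)/(r^2 - 16*r + 64)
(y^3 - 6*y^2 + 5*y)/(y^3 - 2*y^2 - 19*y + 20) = y/(y + 4)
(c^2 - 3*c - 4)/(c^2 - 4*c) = (c + 1)/c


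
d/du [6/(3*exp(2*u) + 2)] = -36*exp(2*u)/(3*exp(2*u) + 2)^2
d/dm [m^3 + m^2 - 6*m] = 3*m^2 + 2*m - 6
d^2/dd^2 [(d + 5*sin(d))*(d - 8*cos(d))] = -5*d*sin(d) + 8*d*cos(d) + 16*sin(d) + 80*sin(2*d) + 10*cos(d) + 2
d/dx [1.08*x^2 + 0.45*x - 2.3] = 2.16*x + 0.45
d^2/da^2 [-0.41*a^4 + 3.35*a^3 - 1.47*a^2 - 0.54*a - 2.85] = -4.92*a^2 + 20.1*a - 2.94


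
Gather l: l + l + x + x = 2*l + 2*x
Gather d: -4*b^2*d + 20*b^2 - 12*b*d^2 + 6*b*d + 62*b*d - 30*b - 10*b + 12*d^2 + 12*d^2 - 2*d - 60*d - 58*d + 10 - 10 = 20*b^2 - 40*b + d^2*(24 - 12*b) + d*(-4*b^2 + 68*b - 120)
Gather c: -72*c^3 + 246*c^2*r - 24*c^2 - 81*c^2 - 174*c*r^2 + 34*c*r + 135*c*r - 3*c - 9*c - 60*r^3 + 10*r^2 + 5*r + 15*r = -72*c^3 + c^2*(246*r - 105) + c*(-174*r^2 + 169*r - 12) - 60*r^3 + 10*r^2 + 20*r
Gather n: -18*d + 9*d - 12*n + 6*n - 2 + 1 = -9*d - 6*n - 1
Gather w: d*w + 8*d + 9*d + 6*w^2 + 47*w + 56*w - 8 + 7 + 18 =17*d + 6*w^2 + w*(d + 103) + 17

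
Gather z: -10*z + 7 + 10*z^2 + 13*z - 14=10*z^2 + 3*z - 7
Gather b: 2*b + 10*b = 12*b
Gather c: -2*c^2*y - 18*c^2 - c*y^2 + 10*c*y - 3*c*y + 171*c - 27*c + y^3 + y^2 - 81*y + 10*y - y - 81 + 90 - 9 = c^2*(-2*y - 18) + c*(-y^2 + 7*y + 144) + y^3 + y^2 - 72*y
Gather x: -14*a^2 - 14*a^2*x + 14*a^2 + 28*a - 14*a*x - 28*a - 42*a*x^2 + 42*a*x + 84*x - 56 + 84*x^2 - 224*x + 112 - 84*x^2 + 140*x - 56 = -42*a*x^2 + x*(-14*a^2 + 28*a)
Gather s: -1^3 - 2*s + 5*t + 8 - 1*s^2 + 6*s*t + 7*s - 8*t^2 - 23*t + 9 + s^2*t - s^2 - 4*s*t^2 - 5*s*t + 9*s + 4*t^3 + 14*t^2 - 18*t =s^2*(t - 2) + s*(-4*t^2 + t + 14) + 4*t^3 + 6*t^2 - 36*t + 16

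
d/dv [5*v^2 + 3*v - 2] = 10*v + 3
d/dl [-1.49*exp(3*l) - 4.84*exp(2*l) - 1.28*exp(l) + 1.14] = (-4.47*exp(2*l) - 9.68*exp(l) - 1.28)*exp(l)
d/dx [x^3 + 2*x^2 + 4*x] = 3*x^2 + 4*x + 4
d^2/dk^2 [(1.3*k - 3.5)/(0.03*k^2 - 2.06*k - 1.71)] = ((5.566 - 0.234*k)*(-0.03*k^2 + 2.06*k + 1.71) - (0.06*k - 2.06)*(0.12*k - 4.12)*(1.3*k - 3.5))/(-0.03*k^2 + 2.06*k + 1.71)^3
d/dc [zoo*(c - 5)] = zoo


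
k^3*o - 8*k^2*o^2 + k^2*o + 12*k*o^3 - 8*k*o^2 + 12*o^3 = (k - 6*o)*(k - 2*o)*(k*o + o)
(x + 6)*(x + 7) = x^2 + 13*x + 42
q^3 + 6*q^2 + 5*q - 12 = (q - 1)*(q + 3)*(q + 4)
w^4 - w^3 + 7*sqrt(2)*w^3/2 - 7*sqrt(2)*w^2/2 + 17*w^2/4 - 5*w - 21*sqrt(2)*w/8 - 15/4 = (w - 3/2)*(w + 1/2)*(w + sqrt(2))*(w + 5*sqrt(2)/2)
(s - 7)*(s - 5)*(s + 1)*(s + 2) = s^4 - 9*s^3 + s^2 + 81*s + 70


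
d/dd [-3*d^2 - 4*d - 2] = -6*d - 4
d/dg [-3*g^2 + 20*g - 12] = 20 - 6*g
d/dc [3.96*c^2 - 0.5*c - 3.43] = 7.92*c - 0.5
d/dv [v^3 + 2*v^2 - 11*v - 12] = 3*v^2 + 4*v - 11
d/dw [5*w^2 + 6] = 10*w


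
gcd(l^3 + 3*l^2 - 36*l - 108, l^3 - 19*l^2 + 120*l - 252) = l - 6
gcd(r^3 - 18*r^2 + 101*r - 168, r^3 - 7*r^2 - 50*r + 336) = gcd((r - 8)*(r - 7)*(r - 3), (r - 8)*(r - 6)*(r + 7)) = r - 8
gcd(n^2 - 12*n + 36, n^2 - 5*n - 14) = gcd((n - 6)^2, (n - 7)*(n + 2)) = 1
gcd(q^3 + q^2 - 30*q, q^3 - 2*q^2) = q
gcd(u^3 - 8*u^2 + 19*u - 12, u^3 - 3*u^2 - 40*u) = 1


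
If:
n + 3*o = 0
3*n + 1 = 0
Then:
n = -1/3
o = 1/9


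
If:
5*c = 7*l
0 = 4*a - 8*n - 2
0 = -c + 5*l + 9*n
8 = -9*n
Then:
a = -23/18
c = 28/9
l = 20/9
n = -8/9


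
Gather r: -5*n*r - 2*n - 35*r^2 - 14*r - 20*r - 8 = -2*n - 35*r^2 + r*(-5*n - 34) - 8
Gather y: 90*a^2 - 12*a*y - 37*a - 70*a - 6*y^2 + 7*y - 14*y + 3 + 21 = 90*a^2 - 107*a - 6*y^2 + y*(-12*a - 7) + 24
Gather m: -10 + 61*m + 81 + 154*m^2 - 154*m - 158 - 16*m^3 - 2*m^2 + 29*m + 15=-16*m^3 + 152*m^2 - 64*m - 72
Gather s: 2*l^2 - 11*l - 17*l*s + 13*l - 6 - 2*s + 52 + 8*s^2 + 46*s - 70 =2*l^2 + 2*l + 8*s^2 + s*(44 - 17*l) - 24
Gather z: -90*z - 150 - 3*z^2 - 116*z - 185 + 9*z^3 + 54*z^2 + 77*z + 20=9*z^3 + 51*z^2 - 129*z - 315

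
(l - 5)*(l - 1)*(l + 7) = l^3 + l^2 - 37*l + 35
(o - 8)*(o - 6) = o^2 - 14*o + 48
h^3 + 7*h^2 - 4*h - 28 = (h - 2)*(h + 2)*(h + 7)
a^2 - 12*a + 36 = (a - 6)^2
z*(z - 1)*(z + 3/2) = z^3 + z^2/2 - 3*z/2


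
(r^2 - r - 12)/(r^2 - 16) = (r + 3)/(r + 4)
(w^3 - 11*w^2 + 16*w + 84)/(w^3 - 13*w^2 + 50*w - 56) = (w^2 - 4*w - 12)/(w^2 - 6*w + 8)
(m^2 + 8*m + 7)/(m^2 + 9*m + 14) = (m + 1)/(m + 2)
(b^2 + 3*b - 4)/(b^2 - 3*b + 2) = (b + 4)/(b - 2)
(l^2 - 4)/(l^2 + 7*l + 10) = (l - 2)/(l + 5)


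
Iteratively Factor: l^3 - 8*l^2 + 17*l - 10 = (l - 1)*(l^2 - 7*l + 10) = (l - 2)*(l - 1)*(l - 5)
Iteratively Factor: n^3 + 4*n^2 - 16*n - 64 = (n + 4)*(n^2 - 16) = (n + 4)^2*(n - 4)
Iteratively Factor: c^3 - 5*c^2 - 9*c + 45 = (c - 3)*(c^2 - 2*c - 15) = (c - 5)*(c - 3)*(c + 3)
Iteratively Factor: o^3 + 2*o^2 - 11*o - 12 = (o - 3)*(o^2 + 5*o + 4) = (o - 3)*(o + 1)*(o + 4)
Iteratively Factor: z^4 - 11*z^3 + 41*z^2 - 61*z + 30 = (z - 3)*(z^3 - 8*z^2 + 17*z - 10) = (z - 3)*(z - 2)*(z^2 - 6*z + 5) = (z - 3)*(z - 2)*(z - 1)*(z - 5)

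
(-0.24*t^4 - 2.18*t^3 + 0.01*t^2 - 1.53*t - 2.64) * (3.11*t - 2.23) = -0.7464*t^5 - 6.2446*t^4 + 4.8925*t^3 - 4.7806*t^2 - 4.7985*t + 5.8872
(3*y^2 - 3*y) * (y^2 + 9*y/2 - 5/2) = 3*y^4 + 21*y^3/2 - 21*y^2 + 15*y/2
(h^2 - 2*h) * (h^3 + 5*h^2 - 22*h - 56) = h^5 + 3*h^4 - 32*h^3 - 12*h^2 + 112*h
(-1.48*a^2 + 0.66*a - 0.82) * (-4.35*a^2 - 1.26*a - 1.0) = 6.438*a^4 - 1.0062*a^3 + 4.2154*a^2 + 0.3732*a + 0.82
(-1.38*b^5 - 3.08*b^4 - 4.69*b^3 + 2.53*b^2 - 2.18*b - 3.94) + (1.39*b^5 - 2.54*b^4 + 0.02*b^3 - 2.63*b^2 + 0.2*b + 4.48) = 0.01*b^5 - 5.62*b^4 - 4.67*b^3 - 0.1*b^2 - 1.98*b + 0.54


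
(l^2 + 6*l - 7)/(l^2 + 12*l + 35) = (l - 1)/(l + 5)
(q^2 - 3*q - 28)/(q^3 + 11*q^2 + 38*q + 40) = (q - 7)/(q^2 + 7*q + 10)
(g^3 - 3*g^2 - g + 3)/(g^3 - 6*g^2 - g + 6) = (g - 3)/(g - 6)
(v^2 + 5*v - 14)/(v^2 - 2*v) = (v + 7)/v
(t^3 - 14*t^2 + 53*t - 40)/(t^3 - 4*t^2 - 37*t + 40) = (t - 5)/(t + 5)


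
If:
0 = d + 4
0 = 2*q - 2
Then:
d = -4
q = 1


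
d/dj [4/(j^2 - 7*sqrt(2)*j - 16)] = 4*(-2*j + 7*sqrt(2))/(-j^2 + 7*sqrt(2)*j + 16)^2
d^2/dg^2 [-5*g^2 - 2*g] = -10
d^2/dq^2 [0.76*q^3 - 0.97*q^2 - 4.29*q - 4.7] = 4.56*q - 1.94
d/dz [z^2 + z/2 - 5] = 2*z + 1/2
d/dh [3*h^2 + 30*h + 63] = 6*h + 30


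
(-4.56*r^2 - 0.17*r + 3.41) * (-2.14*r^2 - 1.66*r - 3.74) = 9.7584*r^4 + 7.9334*r^3 + 10.0392*r^2 - 5.0248*r - 12.7534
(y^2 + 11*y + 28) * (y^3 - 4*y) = y^5 + 11*y^4 + 24*y^3 - 44*y^2 - 112*y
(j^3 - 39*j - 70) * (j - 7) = j^4 - 7*j^3 - 39*j^2 + 203*j + 490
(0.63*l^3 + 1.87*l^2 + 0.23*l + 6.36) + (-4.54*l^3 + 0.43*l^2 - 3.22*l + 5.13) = -3.91*l^3 + 2.3*l^2 - 2.99*l + 11.49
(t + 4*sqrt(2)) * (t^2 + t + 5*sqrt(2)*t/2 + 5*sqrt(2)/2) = t^3 + t^2 + 13*sqrt(2)*t^2/2 + 13*sqrt(2)*t/2 + 20*t + 20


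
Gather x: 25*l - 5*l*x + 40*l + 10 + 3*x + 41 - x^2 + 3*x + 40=65*l - x^2 + x*(6 - 5*l) + 91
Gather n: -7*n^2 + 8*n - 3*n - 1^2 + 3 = -7*n^2 + 5*n + 2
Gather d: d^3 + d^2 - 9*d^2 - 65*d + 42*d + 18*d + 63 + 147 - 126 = d^3 - 8*d^2 - 5*d + 84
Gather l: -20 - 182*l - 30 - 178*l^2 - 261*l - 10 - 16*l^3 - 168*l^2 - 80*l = -16*l^3 - 346*l^2 - 523*l - 60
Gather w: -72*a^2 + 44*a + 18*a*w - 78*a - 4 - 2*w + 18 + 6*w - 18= -72*a^2 - 34*a + w*(18*a + 4) - 4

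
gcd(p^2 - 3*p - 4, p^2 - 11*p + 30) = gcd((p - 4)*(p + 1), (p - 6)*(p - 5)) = 1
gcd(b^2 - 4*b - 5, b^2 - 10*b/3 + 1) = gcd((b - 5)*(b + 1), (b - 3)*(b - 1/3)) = 1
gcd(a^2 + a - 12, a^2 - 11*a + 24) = a - 3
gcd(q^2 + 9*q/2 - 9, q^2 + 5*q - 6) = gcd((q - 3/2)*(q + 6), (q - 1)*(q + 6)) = q + 6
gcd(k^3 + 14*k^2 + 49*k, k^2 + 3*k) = k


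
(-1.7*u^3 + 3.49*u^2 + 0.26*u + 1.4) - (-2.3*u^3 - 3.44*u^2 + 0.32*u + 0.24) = 0.6*u^3 + 6.93*u^2 - 0.06*u + 1.16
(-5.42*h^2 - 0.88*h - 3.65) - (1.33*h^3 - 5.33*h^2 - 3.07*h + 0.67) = -1.33*h^3 - 0.0899999999999999*h^2 + 2.19*h - 4.32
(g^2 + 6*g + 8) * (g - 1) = g^3 + 5*g^2 + 2*g - 8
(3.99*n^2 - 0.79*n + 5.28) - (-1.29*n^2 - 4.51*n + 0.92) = 5.28*n^2 + 3.72*n + 4.36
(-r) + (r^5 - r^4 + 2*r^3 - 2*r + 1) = r^5 - r^4 + 2*r^3 - 3*r + 1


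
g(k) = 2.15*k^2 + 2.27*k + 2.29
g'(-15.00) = -62.23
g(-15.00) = 451.99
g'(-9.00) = -36.43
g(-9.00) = 156.01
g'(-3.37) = -12.22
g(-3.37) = 19.06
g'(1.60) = 9.15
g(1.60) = 11.43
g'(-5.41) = -20.99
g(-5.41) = 52.94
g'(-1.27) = -3.19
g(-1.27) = 2.87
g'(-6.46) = -25.51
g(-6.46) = 77.35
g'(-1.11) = -2.50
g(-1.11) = 2.42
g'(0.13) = 2.83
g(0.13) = 2.62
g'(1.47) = 8.59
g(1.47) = 10.27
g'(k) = 4.3*k + 2.27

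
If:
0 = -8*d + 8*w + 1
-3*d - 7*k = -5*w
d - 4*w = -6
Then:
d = 13/6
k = 89/168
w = 49/24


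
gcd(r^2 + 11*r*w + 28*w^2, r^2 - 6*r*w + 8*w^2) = 1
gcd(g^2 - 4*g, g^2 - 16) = g - 4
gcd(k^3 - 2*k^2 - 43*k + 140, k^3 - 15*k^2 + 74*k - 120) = k^2 - 9*k + 20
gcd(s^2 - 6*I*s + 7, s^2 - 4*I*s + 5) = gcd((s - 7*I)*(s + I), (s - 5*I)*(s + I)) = s + I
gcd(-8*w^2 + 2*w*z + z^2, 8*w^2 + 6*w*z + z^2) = 4*w + z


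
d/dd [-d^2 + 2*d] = 2 - 2*d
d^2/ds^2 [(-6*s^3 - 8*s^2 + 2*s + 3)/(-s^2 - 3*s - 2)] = 2*(16*s^3 + 51*s^2 + 57*s + 23)/(s^6 + 9*s^5 + 33*s^4 + 63*s^3 + 66*s^2 + 36*s + 8)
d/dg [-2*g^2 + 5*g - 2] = 5 - 4*g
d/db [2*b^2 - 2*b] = 4*b - 2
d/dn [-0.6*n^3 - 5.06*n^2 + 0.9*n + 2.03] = -1.8*n^2 - 10.12*n + 0.9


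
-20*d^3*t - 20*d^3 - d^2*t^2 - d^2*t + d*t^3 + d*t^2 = (-5*d + t)*(4*d + t)*(d*t + d)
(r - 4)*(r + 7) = r^2 + 3*r - 28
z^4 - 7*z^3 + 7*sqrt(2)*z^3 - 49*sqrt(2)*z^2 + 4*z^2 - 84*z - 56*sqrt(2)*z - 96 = (z - 8)*(z + 1)*(z + sqrt(2))*(z + 6*sqrt(2))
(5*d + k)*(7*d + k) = 35*d^2 + 12*d*k + k^2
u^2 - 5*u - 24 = (u - 8)*(u + 3)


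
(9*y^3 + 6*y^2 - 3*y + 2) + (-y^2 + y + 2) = 9*y^3 + 5*y^2 - 2*y + 4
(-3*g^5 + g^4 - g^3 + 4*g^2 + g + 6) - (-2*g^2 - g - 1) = -3*g^5 + g^4 - g^3 + 6*g^2 + 2*g + 7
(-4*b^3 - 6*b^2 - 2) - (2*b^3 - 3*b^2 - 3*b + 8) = -6*b^3 - 3*b^2 + 3*b - 10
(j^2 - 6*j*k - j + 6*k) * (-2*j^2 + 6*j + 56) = -2*j^4 + 12*j^3*k + 8*j^3 - 48*j^2*k + 50*j^2 - 300*j*k - 56*j + 336*k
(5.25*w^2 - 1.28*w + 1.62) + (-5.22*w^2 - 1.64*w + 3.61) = 0.0300000000000002*w^2 - 2.92*w + 5.23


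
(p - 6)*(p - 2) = p^2 - 8*p + 12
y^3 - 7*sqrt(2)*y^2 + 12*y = y*(y - 6*sqrt(2))*(y - sqrt(2))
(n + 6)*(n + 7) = n^2 + 13*n + 42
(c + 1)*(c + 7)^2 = c^3 + 15*c^2 + 63*c + 49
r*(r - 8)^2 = r^3 - 16*r^2 + 64*r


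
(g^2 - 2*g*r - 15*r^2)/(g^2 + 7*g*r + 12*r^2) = (g - 5*r)/(g + 4*r)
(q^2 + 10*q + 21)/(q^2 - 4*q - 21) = (q + 7)/(q - 7)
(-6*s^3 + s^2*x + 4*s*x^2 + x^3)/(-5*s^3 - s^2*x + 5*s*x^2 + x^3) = (6*s^2 + 5*s*x + x^2)/(5*s^2 + 6*s*x + x^2)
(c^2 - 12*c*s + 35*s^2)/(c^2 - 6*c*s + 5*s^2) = (-c + 7*s)/(-c + s)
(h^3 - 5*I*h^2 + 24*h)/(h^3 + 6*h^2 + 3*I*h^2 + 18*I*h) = (h - 8*I)/(h + 6)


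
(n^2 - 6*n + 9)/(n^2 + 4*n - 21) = (n - 3)/(n + 7)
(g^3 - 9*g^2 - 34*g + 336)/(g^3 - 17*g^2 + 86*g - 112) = (g + 6)/(g - 2)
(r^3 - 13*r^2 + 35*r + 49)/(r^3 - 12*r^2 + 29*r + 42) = (r - 7)/(r - 6)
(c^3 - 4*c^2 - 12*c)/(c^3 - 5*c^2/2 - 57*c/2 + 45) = 2*c*(c + 2)/(2*c^2 + 7*c - 15)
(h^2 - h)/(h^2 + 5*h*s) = (h - 1)/(h + 5*s)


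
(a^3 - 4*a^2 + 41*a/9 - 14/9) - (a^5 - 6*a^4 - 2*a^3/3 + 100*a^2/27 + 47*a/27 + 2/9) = -a^5 + 6*a^4 + 5*a^3/3 - 208*a^2/27 + 76*a/27 - 16/9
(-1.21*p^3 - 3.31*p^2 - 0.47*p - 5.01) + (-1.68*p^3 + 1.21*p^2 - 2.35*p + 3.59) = -2.89*p^3 - 2.1*p^2 - 2.82*p - 1.42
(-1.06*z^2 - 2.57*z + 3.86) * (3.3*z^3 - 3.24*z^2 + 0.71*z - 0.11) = -3.498*z^5 - 5.0466*z^4 + 20.3122*z^3 - 14.2145*z^2 + 3.0233*z - 0.4246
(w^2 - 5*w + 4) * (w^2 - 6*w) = w^4 - 11*w^3 + 34*w^2 - 24*w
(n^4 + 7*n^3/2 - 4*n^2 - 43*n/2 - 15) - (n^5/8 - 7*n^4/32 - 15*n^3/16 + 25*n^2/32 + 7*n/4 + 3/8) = -n^5/8 + 39*n^4/32 + 71*n^3/16 - 153*n^2/32 - 93*n/4 - 123/8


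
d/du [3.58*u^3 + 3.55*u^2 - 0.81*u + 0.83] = 10.74*u^2 + 7.1*u - 0.81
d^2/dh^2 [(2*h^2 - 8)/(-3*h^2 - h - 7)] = 12*(h^3 + 57*h^2 + 12*h - 43)/(27*h^6 + 27*h^5 + 198*h^4 + 127*h^3 + 462*h^2 + 147*h + 343)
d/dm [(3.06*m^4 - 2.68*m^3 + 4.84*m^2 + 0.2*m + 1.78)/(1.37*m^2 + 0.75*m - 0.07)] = (8.3844*m^5 + 3.2134*m^4 - 4.8768*m^3 + 3.9188*m^2 - 5.5548*m - 1.349)/(1.8769*m^4 + 2.055*m^3 + 0.3707*m^2 - 0.105*m + 0.0049)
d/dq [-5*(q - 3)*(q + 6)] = -10*q - 15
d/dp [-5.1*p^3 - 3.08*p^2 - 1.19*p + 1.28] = -15.3*p^2 - 6.16*p - 1.19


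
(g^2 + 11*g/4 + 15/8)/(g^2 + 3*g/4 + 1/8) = (8*g^2 + 22*g + 15)/(8*g^2 + 6*g + 1)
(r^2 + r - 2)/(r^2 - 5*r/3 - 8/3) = 3*(-r^2 - r + 2)/(-3*r^2 + 5*r + 8)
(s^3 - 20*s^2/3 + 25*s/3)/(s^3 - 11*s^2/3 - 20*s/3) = (3*s - 5)/(3*s + 4)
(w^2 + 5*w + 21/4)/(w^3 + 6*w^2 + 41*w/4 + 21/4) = 1/(w + 1)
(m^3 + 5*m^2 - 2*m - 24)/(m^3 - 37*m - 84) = (m - 2)/(m - 7)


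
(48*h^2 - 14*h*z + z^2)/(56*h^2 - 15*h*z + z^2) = (-6*h + z)/(-7*h + z)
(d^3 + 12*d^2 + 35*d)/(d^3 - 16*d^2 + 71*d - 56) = d*(d^2 + 12*d + 35)/(d^3 - 16*d^2 + 71*d - 56)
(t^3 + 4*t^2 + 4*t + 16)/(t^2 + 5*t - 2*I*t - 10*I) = (t^2 + 2*t*(2 + I) + 8*I)/(t + 5)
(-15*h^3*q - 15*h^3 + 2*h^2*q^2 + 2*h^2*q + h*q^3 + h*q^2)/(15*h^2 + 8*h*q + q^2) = h*(-3*h*q - 3*h + q^2 + q)/(3*h + q)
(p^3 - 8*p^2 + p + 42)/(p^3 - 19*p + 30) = (p^2 - 5*p - 14)/(p^2 + 3*p - 10)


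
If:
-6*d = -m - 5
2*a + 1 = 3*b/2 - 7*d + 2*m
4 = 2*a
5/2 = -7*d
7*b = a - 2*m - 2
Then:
No Solution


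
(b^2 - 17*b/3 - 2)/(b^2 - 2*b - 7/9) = 3*(b - 6)/(3*b - 7)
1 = 1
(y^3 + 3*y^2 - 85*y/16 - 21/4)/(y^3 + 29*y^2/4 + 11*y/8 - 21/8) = (4*y^2 + 9*y - 28)/(2*(2*y^2 + 13*y - 7))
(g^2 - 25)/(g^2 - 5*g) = (g + 5)/g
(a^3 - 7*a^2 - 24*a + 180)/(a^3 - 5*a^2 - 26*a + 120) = (a - 6)/(a - 4)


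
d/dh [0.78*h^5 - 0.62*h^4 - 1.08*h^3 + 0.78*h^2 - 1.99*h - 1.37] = 3.9*h^4 - 2.48*h^3 - 3.24*h^2 + 1.56*h - 1.99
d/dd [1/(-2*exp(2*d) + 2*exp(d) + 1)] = (4*exp(d) - 2)*exp(d)/(-2*exp(2*d) + 2*exp(d) + 1)^2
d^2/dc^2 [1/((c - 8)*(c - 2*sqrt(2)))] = 2*((c - 8)^2 + (c - 8)*(c - 2*sqrt(2)) + (c - 2*sqrt(2))^2)/((c - 8)^3*(c - 2*sqrt(2))^3)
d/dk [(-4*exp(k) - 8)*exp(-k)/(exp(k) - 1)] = 4*(exp(2*k) + 4*exp(k) - 2)*exp(-k)/(exp(2*k) - 2*exp(k) + 1)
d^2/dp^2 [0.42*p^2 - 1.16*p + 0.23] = 0.840000000000000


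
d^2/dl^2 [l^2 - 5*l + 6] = 2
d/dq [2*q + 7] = 2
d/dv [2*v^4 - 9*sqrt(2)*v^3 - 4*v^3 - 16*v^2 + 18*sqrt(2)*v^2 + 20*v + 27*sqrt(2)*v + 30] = 8*v^3 - 27*sqrt(2)*v^2 - 12*v^2 - 32*v + 36*sqrt(2)*v + 20 + 27*sqrt(2)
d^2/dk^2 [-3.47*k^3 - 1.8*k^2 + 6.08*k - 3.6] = -20.82*k - 3.6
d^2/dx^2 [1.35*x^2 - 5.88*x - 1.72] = 2.70000000000000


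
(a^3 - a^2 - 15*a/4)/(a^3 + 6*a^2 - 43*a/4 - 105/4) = a/(a + 7)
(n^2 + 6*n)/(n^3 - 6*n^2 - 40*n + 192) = n/(n^2 - 12*n + 32)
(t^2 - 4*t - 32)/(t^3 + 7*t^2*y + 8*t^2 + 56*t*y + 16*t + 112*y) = (t - 8)/(t^2 + 7*t*y + 4*t + 28*y)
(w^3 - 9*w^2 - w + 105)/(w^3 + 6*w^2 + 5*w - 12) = (w^2 - 12*w + 35)/(w^2 + 3*w - 4)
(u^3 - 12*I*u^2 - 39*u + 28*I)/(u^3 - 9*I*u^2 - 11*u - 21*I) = (u^2 - 5*I*u - 4)/(u^2 - 2*I*u + 3)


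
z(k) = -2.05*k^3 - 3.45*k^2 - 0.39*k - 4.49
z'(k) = -6.15*k^2 - 6.9*k - 0.39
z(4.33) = -237.29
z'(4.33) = -145.57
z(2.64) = -67.28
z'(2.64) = -61.47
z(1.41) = -17.65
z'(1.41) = -22.35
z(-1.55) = -4.54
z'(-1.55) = -4.47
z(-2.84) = 15.75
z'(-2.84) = -30.40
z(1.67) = -24.31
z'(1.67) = -29.06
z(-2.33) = 3.62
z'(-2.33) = -17.70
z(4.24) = -224.43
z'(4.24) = -140.21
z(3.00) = -92.06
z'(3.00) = -76.44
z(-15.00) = 6143.86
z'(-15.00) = -1280.64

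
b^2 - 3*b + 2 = (b - 2)*(b - 1)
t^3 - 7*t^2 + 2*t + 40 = (t - 5)*(t - 4)*(t + 2)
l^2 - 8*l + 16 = (l - 4)^2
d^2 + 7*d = d*(d + 7)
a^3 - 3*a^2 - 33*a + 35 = (a - 7)*(a - 1)*(a + 5)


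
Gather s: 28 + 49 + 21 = 98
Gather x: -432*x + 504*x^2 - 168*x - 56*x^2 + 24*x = 448*x^2 - 576*x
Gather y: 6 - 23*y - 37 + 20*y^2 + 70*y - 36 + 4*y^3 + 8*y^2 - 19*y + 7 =4*y^3 + 28*y^2 + 28*y - 60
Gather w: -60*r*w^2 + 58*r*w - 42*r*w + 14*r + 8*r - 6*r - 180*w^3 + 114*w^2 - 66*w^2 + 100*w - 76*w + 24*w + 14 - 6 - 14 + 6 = 16*r - 180*w^3 + w^2*(48 - 60*r) + w*(16*r + 48)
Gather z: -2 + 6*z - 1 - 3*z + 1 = 3*z - 2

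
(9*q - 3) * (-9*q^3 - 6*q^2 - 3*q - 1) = -81*q^4 - 27*q^3 - 9*q^2 + 3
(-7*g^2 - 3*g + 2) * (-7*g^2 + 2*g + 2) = 49*g^4 + 7*g^3 - 34*g^2 - 2*g + 4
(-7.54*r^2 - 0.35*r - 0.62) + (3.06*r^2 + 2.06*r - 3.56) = -4.48*r^2 + 1.71*r - 4.18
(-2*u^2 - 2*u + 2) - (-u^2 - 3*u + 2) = -u^2 + u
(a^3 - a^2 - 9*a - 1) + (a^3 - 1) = 2*a^3 - a^2 - 9*a - 2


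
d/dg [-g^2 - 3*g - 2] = -2*g - 3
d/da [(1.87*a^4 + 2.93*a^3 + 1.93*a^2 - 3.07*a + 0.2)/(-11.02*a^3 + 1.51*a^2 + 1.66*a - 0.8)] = (-20.6074*a^6 + 5.64739999999999*a^5 + 35.0055*a^4 - 63.9192*a^3 + 7.4195*a^2 - 3.692*a + 2.124)/(121.4404*a^6 - 33.2804*a^5 - 34.3063*a^4 + 22.6452*a^3 + 0.339599999999999*a^2 - 2.656*a + 0.64)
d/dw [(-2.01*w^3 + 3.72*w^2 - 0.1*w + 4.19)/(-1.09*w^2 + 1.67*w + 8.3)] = (2.1909*w^4 - 6.7134*w^3 - 43.9456*w^2 + 70.8862*w - 7.8273)/(1.1881*w^4 - 3.6406*w^3 - 15.3051*w^2 + 27.722*w + 68.89)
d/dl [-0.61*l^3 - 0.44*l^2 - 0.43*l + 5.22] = -1.83*l^2 - 0.88*l - 0.43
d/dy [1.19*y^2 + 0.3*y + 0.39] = 2.38*y + 0.3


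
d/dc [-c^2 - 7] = -2*c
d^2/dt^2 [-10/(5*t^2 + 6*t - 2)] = 20*(25*t^2 + 30*t - 4*(5*t + 3)^2 - 10)/(5*t^2 + 6*t - 2)^3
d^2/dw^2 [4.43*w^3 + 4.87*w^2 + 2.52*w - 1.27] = 26.58*w + 9.74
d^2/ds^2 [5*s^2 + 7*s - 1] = 10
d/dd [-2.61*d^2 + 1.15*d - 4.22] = 1.15 - 5.22*d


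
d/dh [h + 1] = 1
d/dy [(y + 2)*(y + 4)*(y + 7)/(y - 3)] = 2*(y^3 + 2*y^2 - 39*y - 103)/(y^2 - 6*y + 9)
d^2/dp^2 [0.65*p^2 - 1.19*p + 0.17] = 1.30000000000000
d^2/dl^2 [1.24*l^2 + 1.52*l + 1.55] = 2.48000000000000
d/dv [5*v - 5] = 5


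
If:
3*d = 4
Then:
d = 4/3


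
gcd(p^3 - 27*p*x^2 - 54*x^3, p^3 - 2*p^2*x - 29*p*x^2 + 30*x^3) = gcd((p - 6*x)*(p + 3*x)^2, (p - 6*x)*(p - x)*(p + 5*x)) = -p + 6*x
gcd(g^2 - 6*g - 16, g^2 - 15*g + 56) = g - 8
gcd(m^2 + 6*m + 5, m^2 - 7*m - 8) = m + 1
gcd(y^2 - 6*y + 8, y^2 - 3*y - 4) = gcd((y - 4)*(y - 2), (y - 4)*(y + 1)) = y - 4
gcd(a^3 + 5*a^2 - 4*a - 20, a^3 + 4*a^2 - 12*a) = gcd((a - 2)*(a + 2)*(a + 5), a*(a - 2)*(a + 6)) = a - 2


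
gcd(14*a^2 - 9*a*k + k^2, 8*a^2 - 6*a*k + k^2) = 2*a - k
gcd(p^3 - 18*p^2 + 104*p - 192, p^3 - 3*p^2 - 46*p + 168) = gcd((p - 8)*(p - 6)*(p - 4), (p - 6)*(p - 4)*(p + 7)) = p^2 - 10*p + 24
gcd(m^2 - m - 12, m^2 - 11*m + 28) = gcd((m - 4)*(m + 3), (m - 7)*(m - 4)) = m - 4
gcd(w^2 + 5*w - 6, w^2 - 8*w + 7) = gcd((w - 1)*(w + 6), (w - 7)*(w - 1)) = w - 1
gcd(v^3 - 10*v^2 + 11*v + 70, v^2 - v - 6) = v + 2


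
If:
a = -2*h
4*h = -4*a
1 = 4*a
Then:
No Solution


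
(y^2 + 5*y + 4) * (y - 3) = y^3 + 2*y^2 - 11*y - 12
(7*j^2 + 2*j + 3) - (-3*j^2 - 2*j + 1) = 10*j^2 + 4*j + 2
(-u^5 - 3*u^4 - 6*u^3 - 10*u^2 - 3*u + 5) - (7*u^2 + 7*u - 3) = -u^5 - 3*u^4 - 6*u^3 - 17*u^2 - 10*u + 8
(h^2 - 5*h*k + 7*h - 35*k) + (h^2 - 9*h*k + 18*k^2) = 2*h^2 - 14*h*k + 7*h + 18*k^2 - 35*k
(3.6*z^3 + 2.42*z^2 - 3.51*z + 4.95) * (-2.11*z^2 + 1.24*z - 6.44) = -7.596*z^5 - 0.642199999999999*z^4 - 12.7771*z^3 - 30.3817*z^2 + 28.7424*z - 31.878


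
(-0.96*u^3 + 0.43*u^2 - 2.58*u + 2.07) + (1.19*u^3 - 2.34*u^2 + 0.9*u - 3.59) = 0.23*u^3 - 1.91*u^2 - 1.68*u - 1.52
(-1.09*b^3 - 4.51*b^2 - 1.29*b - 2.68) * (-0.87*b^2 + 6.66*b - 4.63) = 0.9483*b^5 - 3.3357*b^4 - 23.8676*b^3 + 14.6215*b^2 - 11.8761*b + 12.4084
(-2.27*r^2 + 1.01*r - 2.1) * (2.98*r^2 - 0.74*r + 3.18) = -6.7646*r^4 + 4.6896*r^3 - 14.224*r^2 + 4.7658*r - 6.678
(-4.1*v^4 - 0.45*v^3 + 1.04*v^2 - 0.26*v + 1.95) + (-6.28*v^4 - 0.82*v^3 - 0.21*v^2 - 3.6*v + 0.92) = -10.38*v^4 - 1.27*v^3 + 0.83*v^2 - 3.86*v + 2.87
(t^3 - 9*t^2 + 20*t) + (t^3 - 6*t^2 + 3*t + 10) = 2*t^3 - 15*t^2 + 23*t + 10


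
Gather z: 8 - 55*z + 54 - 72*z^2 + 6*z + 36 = -72*z^2 - 49*z + 98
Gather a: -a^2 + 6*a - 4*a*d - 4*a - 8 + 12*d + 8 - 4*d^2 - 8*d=-a^2 + a*(2 - 4*d) - 4*d^2 + 4*d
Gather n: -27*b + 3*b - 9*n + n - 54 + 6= -24*b - 8*n - 48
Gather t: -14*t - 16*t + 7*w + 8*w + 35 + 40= -30*t + 15*w + 75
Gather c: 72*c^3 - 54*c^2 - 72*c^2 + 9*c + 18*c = 72*c^3 - 126*c^2 + 27*c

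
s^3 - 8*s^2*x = s^2*(s - 8*x)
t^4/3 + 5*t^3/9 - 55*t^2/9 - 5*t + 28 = (t/3 + 1)*(t - 3)*(t - 7/3)*(t + 4)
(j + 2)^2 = j^2 + 4*j + 4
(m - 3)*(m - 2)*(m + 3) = m^3 - 2*m^2 - 9*m + 18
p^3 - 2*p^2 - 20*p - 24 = (p - 6)*(p + 2)^2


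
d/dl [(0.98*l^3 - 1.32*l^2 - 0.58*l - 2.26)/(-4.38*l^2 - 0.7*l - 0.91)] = (-4.2924*l^4 - 1.372*l^3 - 4.2918*l^2 - 17.3952*l - 1.0542)/(19.1844*l^4 + 6.132*l^3 + 8.4616*l^2 + 1.274*l + 0.8281)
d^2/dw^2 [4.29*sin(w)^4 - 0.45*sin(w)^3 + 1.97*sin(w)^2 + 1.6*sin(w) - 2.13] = -68.64*sin(w)^4 + 4.05*sin(w)^3 + 43.6*sin(w)^2 - 4.3*sin(w) + 3.94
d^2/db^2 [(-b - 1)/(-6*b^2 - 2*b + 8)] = ((b + 1)*(6*b + 1)^2 - (9*b + 4)*(3*b^2 + b - 4))/(3*b^2 + b - 4)^3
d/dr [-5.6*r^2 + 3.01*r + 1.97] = 3.01 - 11.2*r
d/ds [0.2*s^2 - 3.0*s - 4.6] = 0.4*s - 3.0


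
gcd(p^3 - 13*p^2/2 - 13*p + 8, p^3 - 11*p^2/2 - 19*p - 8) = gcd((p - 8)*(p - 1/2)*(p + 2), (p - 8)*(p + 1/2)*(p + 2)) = p^2 - 6*p - 16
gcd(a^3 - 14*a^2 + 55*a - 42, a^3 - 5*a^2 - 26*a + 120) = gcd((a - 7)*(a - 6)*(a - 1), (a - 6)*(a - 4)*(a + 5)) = a - 6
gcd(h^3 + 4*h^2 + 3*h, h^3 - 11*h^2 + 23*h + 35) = h + 1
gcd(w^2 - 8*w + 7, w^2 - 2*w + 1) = w - 1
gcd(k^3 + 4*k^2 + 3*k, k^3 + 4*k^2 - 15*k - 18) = k + 1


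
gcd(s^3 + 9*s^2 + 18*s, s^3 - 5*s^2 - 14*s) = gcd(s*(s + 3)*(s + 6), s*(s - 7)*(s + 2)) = s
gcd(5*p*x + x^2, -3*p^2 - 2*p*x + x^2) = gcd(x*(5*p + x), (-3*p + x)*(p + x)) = 1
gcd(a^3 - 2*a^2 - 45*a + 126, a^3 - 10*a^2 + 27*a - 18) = a^2 - 9*a + 18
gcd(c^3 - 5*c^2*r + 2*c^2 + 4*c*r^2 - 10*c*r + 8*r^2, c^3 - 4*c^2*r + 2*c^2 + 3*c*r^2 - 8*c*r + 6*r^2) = -c^2 + c*r - 2*c + 2*r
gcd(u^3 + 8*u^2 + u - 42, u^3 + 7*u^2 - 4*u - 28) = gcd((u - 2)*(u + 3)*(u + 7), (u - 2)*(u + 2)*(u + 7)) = u^2 + 5*u - 14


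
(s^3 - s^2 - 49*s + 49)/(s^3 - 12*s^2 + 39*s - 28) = (s + 7)/(s - 4)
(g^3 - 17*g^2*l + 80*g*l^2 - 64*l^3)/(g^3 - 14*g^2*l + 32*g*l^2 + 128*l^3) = (g - l)/(g + 2*l)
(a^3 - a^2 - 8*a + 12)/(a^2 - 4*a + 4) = a + 3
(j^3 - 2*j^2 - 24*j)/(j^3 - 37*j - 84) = j*(j - 6)/(j^2 - 4*j - 21)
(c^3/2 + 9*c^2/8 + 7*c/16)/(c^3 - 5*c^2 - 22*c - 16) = c*(8*c^2 + 18*c + 7)/(16*(c^3 - 5*c^2 - 22*c - 16))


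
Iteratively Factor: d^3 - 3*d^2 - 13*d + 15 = (d + 3)*(d^2 - 6*d + 5) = (d - 5)*(d + 3)*(d - 1)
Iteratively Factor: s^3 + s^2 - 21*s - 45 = (s + 3)*(s^2 - 2*s - 15) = (s - 5)*(s + 3)*(s + 3)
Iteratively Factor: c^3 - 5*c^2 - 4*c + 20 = (c - 2)*(c^2 - 3*c - 10) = (c - 5)*(c - 2)*(c + 2)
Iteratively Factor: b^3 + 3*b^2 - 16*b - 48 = (b + 3)*(b^2 - 16) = (b - 4)*(b + 3)*(b + 4)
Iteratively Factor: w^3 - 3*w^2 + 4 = (w + 1)*(w^2 - 4*w + 4) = (w - 2)*(w + 1)*(w - 2)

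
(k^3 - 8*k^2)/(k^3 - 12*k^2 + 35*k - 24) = k^2/(k^2 - 4*k + 3)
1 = 1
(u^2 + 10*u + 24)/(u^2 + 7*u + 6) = (u + 4)/(u + 1)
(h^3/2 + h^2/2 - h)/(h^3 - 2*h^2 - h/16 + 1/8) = 8*h*(h^2 + h - 2)/(16*h^3 - 32*h^2 - h + 2)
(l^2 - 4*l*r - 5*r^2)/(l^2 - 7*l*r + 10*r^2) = (-l - r)/(-l + 2*r)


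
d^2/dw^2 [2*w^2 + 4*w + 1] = 4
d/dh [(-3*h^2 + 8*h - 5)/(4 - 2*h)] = (3*h^2 - 12*h + 11)/(2*(h^2 - 4*h + 4))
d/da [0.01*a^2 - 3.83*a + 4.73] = 0.02*a - 3.83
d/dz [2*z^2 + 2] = 4*z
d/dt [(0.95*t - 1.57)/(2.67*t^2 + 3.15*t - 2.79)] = (-2.5365*t^2 + 8.3838*t + 2.295)/(7.1289*t^4 + 16.821*t^3 - 4.9761*t^2 - 17.577*t + 7.7841)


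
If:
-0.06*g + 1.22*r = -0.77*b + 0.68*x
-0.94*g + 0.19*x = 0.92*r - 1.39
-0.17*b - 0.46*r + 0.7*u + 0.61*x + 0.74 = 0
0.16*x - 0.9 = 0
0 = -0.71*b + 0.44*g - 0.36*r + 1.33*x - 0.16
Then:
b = 25.69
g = 14.71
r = -12.36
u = -7.84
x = 5.62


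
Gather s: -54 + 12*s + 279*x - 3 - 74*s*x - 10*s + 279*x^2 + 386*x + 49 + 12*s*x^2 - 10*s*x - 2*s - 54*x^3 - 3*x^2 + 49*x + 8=s*(12*x^2 - 84*x) - 54*x^3 + 276*x^2 + 714*x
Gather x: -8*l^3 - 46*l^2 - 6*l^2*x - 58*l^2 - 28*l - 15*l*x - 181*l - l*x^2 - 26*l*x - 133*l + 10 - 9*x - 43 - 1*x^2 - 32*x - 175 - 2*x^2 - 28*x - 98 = -8*l^3 - 104*l^2 - 342*l + x^2*(-l - 3) + x*(-6*l^2 - 41*l - 69) - 306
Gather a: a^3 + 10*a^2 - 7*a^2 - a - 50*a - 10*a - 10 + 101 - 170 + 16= a^3 + 3*a^2 - 61*a - 63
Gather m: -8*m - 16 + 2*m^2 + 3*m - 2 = 2*m^2 - 5*m - 18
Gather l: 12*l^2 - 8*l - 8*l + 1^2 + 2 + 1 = 12*l^2 - 16*l + 4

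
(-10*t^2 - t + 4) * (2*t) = -20*t^3 - 2*t^2 + 8*t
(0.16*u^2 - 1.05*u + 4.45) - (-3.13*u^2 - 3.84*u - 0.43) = 3.29*u^2 + 2.79*u + 4.88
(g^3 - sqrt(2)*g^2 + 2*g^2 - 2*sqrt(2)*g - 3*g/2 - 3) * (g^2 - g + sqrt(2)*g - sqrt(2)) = g^5 + g^4 - 11*g^3/2 - 7*g^2/2 - 3*sqrt(2)*g^2/2 - 3*sqrt(2)*g/2 + 7*g + 3*sqrt(2)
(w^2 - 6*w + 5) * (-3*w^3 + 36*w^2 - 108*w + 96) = -3*w^5 + 54*w^4 - 339*w^3 + 924*w^2 - 1116*w + 480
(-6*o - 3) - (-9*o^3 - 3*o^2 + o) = 9*o^3 + 3*o^2 - 7*o - 3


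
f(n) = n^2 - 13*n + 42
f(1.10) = 28.91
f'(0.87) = -11.26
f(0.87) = 31.45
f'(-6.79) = -26.58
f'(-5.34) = -23.68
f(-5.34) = 139.94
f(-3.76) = 105.02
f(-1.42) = 62.48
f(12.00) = 30.00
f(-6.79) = 176.37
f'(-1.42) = -15.84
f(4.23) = 4.90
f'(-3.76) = -20.52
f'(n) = 2*n - 13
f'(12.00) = 11.00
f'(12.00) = 11.00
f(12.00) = 30.00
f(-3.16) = 93.07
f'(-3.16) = -19.32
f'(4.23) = -4.54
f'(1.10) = -10.80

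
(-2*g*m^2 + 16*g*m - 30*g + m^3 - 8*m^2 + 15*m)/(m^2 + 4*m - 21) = (-2*g*m + 10*g + m^2 - 5*m)/(m + 7)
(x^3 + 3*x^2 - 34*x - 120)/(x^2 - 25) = (x^2 - 2*x - 24)/(x - 5)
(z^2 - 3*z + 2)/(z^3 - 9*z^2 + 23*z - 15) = (z - 2)/(z^2 - 8*z + 15)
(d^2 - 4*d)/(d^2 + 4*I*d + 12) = d*(d - 4)/(d^2 + 4*I*d + 12)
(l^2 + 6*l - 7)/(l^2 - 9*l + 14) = (l^2 + 6*l - 7)/(l^2 - 9*l + 14)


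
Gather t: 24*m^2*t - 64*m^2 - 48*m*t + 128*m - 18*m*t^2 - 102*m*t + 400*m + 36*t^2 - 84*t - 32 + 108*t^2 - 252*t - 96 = -64*m^2 + 528*m + t^2*(144 - 18*m) + t*(24*m^2 - 150*m - 336) - 128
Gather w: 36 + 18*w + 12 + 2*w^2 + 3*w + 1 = 2*w^2 + 21*w + 49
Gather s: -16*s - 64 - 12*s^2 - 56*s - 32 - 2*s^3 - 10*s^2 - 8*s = -2*s^3 - 22*s^2 - 80*s - 96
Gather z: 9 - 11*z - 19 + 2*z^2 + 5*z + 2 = 2*z^2 - 6*z - 8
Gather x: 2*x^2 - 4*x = 2*x^2 - 4*x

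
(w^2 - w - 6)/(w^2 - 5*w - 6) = (-w^2 + w + 6)/(-w^2 + 5*w + 6)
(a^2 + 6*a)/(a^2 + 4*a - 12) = a/(a - 2)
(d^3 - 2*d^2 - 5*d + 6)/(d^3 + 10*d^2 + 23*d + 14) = (d^2 - 4*d + 3)/(d^2 + 8*d + 7)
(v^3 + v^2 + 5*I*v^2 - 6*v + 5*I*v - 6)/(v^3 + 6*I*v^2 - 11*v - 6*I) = (v + 1)/(v + I)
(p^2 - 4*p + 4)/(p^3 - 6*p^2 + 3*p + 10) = (p - 2)/(p^2 - 4*p - 5)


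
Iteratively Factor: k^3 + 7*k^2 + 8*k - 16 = (k + 4)*(k^2 + 3*k - 4) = (k + 4)^2*(k - 1)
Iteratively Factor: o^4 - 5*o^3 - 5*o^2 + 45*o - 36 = (o - 4)*(o^3 - o^2 - 9*o + 9) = (o - 4)*(o - 1)*(o^2 - 9) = (o - 4)*(o - 1)*(o + 3)*(o - 3)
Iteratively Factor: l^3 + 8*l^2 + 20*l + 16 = (l + 2)*(l^2 + 6*l + 8) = (l + 2)*(l + 4)*(l + 2)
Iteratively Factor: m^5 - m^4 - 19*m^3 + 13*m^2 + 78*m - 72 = (m - 2)*(m^4 + m^3 - 17*m^2 - 21*m + 36) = (m - 2)*(m + 3)*(m^3 - 2*m^2 - 11*m + 12) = (m - 2)*(m - 1)*(m + 3)*(m^2 - m - 12) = (m - 4)*(m - 2)*(m - 1)*(m + 3)*(m + 3)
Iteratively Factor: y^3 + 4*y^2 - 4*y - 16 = (y + 4)*(y^2 - 4) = (y - 2)*(y + 4)*(y + 2)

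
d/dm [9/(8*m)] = -9/(8*m^2)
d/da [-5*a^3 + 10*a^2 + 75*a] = -15*a^2 + 20*a + 75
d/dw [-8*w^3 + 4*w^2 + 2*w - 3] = -24*w^2 + 8*w + 2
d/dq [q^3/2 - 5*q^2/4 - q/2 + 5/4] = 3*q^2/2 - 5*q/2 - 1/2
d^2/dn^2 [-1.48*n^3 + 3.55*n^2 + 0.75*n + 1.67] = 7.1 - 8.88*n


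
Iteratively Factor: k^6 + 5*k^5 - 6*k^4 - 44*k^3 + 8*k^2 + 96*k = (k)*(k^5 + 5*k^4 - 6*k^3 - 44*k^2 + 8*k + 96) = k*(k + 2)*(k^4 + 3*k^3 - 12*k^2 - 20*k + 48) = k*(k - 2)*(k + 2)*(k^3 + 5*k^2 - 2*k - 24) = k*(k - 2)*(k + 2)*(k + 3)*(k^2 + 2*k - 8) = k*(k - 2)^2*(k + 2)*(k + 3)*(k + 4)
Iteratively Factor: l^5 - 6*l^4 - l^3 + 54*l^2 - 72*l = (l + 3)*(l^4 - 9*l^3 + 26*l^2 - 24*l) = l*(l + 3)*(l^3 - 9*l^2 + 26*l - 24) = l*(l - 2)*(l + 3)*(l^2 - 7*l + 12) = l*(l - 4)*(l - 2)*(l + 3)*(l - 3)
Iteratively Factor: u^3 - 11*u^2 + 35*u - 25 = (u - 5)*(u^2 - 6*u + 5) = (u - 5)*(u - 1)*(u - 5)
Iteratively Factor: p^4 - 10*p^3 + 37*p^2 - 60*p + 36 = (p - 3)*(p^3 - 7*p^2 + 16*p - 12) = (p - 3)*(p - 2)*(p^2 - 5*p + 6) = (p - 3)*(p - 2)^2*(p - 3)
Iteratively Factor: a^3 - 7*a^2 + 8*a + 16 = (a - 4)*(a^2 - 3*a - 4) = (a - 4)*(a + 1)*(a - 4)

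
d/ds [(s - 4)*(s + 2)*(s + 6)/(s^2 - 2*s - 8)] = 1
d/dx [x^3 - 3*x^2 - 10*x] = 3*x^2 - 6*x - 10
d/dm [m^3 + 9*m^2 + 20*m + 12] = 3*m^2 + 18*m + 20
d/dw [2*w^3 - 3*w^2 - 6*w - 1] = 6*w^2 - 6*w - 6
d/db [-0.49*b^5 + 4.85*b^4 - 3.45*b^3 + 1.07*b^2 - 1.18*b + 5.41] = -2.45*b^4 + 19.4*b^3 - 10.35*b^2 + 2.14*b - 1.18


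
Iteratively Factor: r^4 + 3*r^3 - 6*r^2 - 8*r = (r)*(r^3 + 3*r^2 - 6*r - 8) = r*(r - 2)*(r^2 + 5*r + 4) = r*(r - 2)*(r + 4)*(r + 1)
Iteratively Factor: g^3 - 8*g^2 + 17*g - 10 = (g - 1)*(g^2 - 7*g + 10) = (g - 5)*(g - 1)*(g - 2)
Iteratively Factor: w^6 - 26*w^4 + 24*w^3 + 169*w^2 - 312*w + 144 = (w - 3)*(w^5 + 3*w^4 - 17*w^3 - 27*w^2 + 88*w - 48) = (w - 3)*(w - 1)*(w^4 + 4*w^3 - 13*w^2 - 40*w + 48) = (w - 3)*(w - 1)^2*(w^3 + 5*w^2 - 8*w - 48) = (w - 3)*(w - 1)^2*(w + 4)*(w^2 + w - 12) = (w - 3)^2*(w - 1)^2*(w + 4)*(w + 4)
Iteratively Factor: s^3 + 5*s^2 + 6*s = (s)*(s^2 + 5*s + 6) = s*(s + 2)*(s + 3)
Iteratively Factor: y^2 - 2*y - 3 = (y + 1)*(y - 3)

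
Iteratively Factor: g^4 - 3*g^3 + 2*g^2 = (g)*(g^3 - 3*g^2 + 2*g) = g*(g - 2)*(g^2 - g) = g*(g - 2)*(g - 1)*(g)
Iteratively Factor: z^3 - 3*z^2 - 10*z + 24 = (z + 3)*(z^2 - 6*z + 8) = (z - 4)*(z + 3)*(z - 2)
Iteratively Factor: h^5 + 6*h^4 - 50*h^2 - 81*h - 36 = (h + 3)*(h^4 + 3*h^3 - 9*h^2 - 23*h - 12) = (h + 1)*(h + 3)*(h^3 + 2*h^2 - 11*h - 12) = (h - 3)*(h + 1)*(h + 3)*(h^2 + 5*h + 4) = (h - 3)*(h + 1)*(h + 3)*(h + 4)*(h + 1)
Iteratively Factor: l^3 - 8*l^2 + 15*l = (l - 5)*(l^2 - 3*l) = (l - 5)*(l - 3)*(l)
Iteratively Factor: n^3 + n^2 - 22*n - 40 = (n + 2)*(n^2 - n - 20) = (n + 2)*(n + 4)*(n - 5)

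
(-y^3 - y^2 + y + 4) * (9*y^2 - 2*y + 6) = -9*y^5 - 7*y^4 + 5*y^3 + 28*y^2 - 2*y + 24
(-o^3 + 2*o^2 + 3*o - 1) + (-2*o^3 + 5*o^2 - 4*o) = -3*o^3 + 7*o^2 - o - 1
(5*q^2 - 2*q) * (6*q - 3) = 30*q^3 - 27*q^2 + 6*q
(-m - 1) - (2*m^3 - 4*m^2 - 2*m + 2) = -2*m^3 + 4*m^2 + m - 3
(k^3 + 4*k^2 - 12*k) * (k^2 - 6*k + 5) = k^5 - 2*k^4 - 31*k^3 + 92*k^2 - 60*k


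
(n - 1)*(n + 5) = n^2 + 4*n - 5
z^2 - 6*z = z*(z - 6)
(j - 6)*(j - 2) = j^2 - 8*j + 12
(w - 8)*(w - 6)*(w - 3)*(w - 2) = w^4 - 19*w^3 + 124*w^2 - 324*w + 288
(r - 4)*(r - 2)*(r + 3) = r^3 - 3*r^2 - 10*r + 24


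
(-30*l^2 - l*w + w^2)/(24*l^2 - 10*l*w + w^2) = (5*l + w)/(-4*l + w)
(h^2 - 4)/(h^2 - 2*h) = (h + 2)/h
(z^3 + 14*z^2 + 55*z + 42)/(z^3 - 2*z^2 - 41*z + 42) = (z^2 + 8*z + 7)/(z^2 - 8*z + 7)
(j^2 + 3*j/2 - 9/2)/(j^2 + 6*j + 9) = (j - 3/2)/(j + 3)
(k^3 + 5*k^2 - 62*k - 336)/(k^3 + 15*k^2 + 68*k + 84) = (k - 8)/(k + 2)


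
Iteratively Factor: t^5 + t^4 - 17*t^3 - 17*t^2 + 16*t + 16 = (t + 1)*(t^4 - 17*t^2 + 16) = (t - 4)*(t + 1)*(t^3 + 4*t^2 - t - 4) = (t - 4)*(t + 1)^2*(t^2 + 3*t - 4) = (t - 4)*(t - 1)*(t + 1)^2*(t + 4)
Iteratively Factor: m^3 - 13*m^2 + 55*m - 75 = (m - 3)*(m^2 - 10*m + 25) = (m - 5)*(m - 3)*(m - 5)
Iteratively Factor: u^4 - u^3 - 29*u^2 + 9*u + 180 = (u - 3)*(u^3 + 2*u^2 - 23*u - 60) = (u - 3)*(u + 3)*(u^2 - u - 20) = (u - 3)*(u + 3)*(u + 4)*(u - 5)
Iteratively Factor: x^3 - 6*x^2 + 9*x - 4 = (x - 1)*(x^2 - 5*x + 4) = (x - 4)*(x - 1)*(x - 1)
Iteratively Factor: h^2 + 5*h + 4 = (h + 1)*(h + 4)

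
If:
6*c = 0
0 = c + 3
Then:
No Solution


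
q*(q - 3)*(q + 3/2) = q^3 - 3*q^2/2 - 9*q/2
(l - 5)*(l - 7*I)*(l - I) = l^3 - 5*l^2 - 8*I*l^2 - 7*l + 40*I*l + 35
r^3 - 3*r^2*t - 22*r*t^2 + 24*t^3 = (r - 6*t)*(r - t)*(r + 4*t)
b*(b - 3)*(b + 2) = b^3 - b^2 - 6*b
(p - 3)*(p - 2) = p^2 - 5*p + 6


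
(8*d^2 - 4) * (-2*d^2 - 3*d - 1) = -16*d^4 - 24*d^3 + 12*d + 4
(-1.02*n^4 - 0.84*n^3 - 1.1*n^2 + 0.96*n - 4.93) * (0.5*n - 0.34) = -0.51*n^5 - 0.0731999999999999*n^4 - 0.2644*n^3 + 0.854*n^2 - 2.7914*n + 1.6762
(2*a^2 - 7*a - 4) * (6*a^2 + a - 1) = 12*a^4 - 40*a^3 - 33*a^2 + 3*a + 4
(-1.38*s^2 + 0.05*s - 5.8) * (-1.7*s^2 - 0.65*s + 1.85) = 2.346*s^4 + 0.812*s^3 + 7.2745*s^2 + 3.8625*s - 10.73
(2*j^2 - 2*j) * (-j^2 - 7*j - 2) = -2*j^4 - 12*j^3 + 10*j^2 + 4*j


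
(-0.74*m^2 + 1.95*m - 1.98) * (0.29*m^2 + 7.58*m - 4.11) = -0.2146*m^4 - 5.0437*m^3 + 17.2482*m^2 - 23.0229*m + 8.1378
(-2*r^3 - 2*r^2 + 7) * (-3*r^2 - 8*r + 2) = 6*r^5 + 22*r^4 + 12*r^3 - 25*r^2 - 56*r + 14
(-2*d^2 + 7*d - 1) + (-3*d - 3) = -2*d^2 + 4*d - 4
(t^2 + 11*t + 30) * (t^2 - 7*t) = t^4 + 4*t^3 - 47*t^2 - 210*t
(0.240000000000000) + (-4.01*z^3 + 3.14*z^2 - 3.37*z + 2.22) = -4.01*z^3 + 3.14*z^2 - 3.37*z + 2.46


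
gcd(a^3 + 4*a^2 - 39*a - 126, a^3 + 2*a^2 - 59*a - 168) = a^2 + 10*a + 21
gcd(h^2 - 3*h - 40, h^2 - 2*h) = 1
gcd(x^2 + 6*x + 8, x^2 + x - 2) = x + 2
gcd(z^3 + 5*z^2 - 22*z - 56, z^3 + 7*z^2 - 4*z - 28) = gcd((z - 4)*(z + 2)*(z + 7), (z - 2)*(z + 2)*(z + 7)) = z^2 + 9*z + 14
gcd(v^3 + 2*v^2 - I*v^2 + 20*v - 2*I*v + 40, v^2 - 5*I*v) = v - 5*I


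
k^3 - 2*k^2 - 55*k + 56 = (k - 8)*(k - 1)*(k + 7)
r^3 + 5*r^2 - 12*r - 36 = (r - 3)*(r + 2)*(r + 6)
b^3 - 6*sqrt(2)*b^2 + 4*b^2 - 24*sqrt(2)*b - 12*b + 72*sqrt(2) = (b - 2)*(b + 6)*(b - 6*sqrt(2))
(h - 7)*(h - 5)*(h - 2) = h^3 - 14*h^2 + 59*h - 70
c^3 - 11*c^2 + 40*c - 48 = (c - 4)^2*(c - 3)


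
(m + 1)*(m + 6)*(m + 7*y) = m^3 + 7*m^2*y + 7*m^2 + 49*m*y + 6*m + 42*y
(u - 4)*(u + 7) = u^2 + 3*u - 28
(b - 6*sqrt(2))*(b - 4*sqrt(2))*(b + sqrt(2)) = b^3 - 9*sqrt(2)*b^2 + 28*b + 48*sqrt(2)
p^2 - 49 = (p - 7)*(p + 7)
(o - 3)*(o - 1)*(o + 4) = o^3 - 13*o + 12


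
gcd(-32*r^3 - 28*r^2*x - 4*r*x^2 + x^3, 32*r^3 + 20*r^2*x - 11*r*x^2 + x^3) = -8*r + x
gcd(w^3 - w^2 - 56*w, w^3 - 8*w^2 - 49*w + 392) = w^2 - w - 56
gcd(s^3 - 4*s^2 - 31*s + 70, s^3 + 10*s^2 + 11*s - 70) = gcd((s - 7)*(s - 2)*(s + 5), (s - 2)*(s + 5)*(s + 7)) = s^2 + 3*s - 10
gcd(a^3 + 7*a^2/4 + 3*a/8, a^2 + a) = a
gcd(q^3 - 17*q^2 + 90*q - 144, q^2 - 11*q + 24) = q^2 - 11*q + 24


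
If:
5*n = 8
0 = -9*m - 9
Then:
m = -1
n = 8/5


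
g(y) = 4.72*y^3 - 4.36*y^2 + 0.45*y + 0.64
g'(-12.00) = 2144.13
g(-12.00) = -8788.76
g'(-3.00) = 154.05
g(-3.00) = -167.39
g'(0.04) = 0.12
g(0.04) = 0.65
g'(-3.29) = 182.41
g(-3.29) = -216.12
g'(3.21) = 118.36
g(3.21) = 113.28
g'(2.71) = 80.81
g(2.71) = 63.78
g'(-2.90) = 144.82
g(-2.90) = -152.45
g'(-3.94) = 254.62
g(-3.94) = -357.51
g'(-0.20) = 2.76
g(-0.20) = 0.34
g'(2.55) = 70.29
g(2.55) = 51.70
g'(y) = 14.16*y^2 - 8.72*y + 0.45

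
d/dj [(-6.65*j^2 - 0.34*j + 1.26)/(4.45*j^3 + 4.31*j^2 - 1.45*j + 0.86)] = (29.5925*j^4 + 3.026*j^3 - 5.7131*j^2 - 22.2992*j + 1.5346)/(19.8025*j^6 + 38.359*j^5 + 5.6711*j^4 - 4.845*j^3 + 9.5157*j^2 - 2.494*j + 0.7396)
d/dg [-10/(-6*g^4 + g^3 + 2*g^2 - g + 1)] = 10*(-24*g^3 + 3*g^2 + 4*g - 1)/(-6*g^4 + g^3 + 2*g^2 - g + 1)^2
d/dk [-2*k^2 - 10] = -4*k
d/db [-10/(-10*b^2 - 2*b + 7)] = 20*(-10*b - 1)/(10*b^2 + 2*b - 7)^2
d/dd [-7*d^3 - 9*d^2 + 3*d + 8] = -21*d^2 - 18*d + 3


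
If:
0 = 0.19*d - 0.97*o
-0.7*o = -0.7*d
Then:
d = 0.00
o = 0.00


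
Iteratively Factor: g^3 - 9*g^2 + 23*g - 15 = (g - 1)*(g^2 - 8*g + 15) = (g - 3)*(g - 1)*(g - 5)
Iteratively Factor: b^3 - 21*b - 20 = (b + 4)*(b^2 - 4*b - 5) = (b - 5)*(b + 4)*(b + 1)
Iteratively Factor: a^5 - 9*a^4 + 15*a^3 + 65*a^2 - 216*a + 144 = (a - 4)*(a^4 - 5*a^3 - 5*a^2 + 45*a - 36) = (a - 4)^2*(a^3 - a^2 - 9*a + 9) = (a - 4)^2*(a - 1)*(a^2 - 9) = (a - 4)^2*(a - 1)*(a + 3)*(a - 3)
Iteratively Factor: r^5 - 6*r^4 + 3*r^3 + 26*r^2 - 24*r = (r + 2)*(r^4 - 8*r^3 + 19*r^2 - 12*r) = (r - 3)*(r + 2)*(r^3 - 5*r^2 + 4*r) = (r - 3)*(r - 1)*(r + 2)*(r^2 - 4*r) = r*(r - 3)*(r - 1)*(r + 2)*(r - 4)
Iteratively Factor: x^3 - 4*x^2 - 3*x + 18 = (x - 3)*(x^2 - x - 6) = (x - 3)*(x + 2)*(x - 3)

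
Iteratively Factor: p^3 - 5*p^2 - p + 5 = (p + 1)*(p^2 - 6*p + 5) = (p - 5)*(p + 1)*(p - 1)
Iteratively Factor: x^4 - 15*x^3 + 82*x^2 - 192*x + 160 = (x - 2)*(x^3 - 13*x^2 + 56*x - 80) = (x - 4)*(x - 2)*(x^2 - 9*x + 20) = (x - 5)*(x - 4)*(x - 2)*(x - 4)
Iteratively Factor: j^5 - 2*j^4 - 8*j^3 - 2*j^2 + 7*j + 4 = (j - 4)*(j^4 + 2*j^3 - 2*j - 1) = (j - 4)*(j + 1)*(j^3 + j^2 - j - 1) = (j - 4)*(j - 1)*(j + 1)*(j^2 + 2*j + 1) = (j - 4)*(j - 1)*(j + 1)^2*(j + 1)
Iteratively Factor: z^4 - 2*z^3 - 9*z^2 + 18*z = (z + 3)*(z^3 - 5*z^2 + 6*z) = (z - 2)*(z + 3)*(z^2 - 3*z) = (z - 3)*(z - 2)*(z + 3)*(z)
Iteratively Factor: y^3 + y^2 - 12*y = (y - 3)*(y^2 + 4*y) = (y - 3)*(y + 4)*(y)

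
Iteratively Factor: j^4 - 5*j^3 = (j)*(j^3 - 5*j^2) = j^2*(j^2 - 5*j) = j^3*(j - 5)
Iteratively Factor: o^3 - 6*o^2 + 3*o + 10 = (o - 5)*(o^2 - o - 2) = (o - 5)*(o - 2)*(o + 1)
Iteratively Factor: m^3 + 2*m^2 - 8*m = (m + 4)*(m^2 - 2*m) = (m - 2)*(m + 4)*(m)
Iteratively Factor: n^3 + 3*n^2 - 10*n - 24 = (n - 3)*(n^2 + 6*n + 8) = (n - 3)*(n + 2)*(n + 4)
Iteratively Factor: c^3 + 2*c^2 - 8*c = (c - 2)*(c^2 + 4*c) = c*(c - 2)*(c + 4)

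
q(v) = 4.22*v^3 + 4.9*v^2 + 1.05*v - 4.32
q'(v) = 12.66*v^2 + 9.8*v + 1.05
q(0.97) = 5.16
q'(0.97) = 22.47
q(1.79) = 37.46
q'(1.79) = 59.16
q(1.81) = 38.66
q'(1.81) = 60.26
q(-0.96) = -4.55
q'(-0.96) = 3.31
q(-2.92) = -70.67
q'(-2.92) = 80.38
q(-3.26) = -101.87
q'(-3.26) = 103.65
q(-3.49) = -127.69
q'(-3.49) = 121.05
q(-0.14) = -4.38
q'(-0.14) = -0.07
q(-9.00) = -2693.25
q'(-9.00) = 938.31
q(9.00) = 3478.41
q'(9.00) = 1114.71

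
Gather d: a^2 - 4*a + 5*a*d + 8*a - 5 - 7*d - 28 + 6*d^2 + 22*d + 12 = a^2 + 4*a + 6*d^2 + d*(5*a + 15) - 21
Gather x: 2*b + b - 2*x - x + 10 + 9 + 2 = 3*b - 3*x + 21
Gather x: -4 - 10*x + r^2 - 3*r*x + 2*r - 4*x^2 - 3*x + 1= r^2 + 2*r - 4*x^2 + x*(-3*r - 13) - 3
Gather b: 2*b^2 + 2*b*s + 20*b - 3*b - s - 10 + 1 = 2*b^2 + b*(2*s + 17) - s - 9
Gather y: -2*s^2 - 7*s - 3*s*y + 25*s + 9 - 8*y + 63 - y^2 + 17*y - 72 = -2*s^2 + 18*s - y^2 + y*(9 - 3*s)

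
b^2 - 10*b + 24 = (b - 6)*(b - 4)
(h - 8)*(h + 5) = h^2 - 3*h - 40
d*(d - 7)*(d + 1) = d^3 - 6*d^2 - 7*d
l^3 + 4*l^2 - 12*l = l*(l - 2)*(l + 6)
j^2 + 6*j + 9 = (j + 3)^2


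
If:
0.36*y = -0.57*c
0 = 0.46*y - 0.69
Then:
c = -0.95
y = 1.50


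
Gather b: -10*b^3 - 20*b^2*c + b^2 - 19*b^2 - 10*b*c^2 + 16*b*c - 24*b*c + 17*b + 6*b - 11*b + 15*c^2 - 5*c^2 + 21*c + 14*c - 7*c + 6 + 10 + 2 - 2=-10*b^3 + b^2*(-20*c - 18) + b*(-10*c^2 - 8*c + 12) + 10*c^2 + 28*c + 16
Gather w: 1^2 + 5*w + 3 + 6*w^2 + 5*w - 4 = 6*w^2 + 10*w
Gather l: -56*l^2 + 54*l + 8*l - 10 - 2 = -56*l^2 + 62*l - 12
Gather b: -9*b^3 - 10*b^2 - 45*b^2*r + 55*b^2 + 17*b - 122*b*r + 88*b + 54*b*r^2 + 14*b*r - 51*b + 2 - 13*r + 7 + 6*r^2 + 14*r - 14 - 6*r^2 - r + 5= -9*b^3 + b^2*(45 - 45*r) + b*(54*r^2 - 108*r + 54)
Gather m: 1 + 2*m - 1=2*m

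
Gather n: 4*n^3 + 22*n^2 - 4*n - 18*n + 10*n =4*n^3 + 22*n^2 - 12*n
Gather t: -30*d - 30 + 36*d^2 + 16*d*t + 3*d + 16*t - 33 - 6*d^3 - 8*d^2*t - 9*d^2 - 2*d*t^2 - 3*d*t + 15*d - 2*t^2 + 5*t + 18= -6*d^3 + 27*d^2 - 12*d + t^2*(-2*d - 2) + t*(-8*d^2 + 13*d + 21) - 45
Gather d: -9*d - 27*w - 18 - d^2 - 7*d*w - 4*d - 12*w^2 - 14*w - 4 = -d^2 + d*(-7*w - 13) - 12*w^2 - 41*w - 22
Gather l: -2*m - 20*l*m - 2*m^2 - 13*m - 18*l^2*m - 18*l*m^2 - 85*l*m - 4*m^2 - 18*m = -18*l^2*m + l*(-18*m^2 - 105*m) - 6*m^2 - 33*m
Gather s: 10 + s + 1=s + 11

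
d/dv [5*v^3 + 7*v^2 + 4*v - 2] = 15*v^2 + 14*v + 4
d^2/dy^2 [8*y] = 0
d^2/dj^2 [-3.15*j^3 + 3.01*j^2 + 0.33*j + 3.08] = 6.02 - 18.9*j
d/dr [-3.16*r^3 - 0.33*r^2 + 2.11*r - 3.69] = -9.48*r^2 - 0.66*r + 2.11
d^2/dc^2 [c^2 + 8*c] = 2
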